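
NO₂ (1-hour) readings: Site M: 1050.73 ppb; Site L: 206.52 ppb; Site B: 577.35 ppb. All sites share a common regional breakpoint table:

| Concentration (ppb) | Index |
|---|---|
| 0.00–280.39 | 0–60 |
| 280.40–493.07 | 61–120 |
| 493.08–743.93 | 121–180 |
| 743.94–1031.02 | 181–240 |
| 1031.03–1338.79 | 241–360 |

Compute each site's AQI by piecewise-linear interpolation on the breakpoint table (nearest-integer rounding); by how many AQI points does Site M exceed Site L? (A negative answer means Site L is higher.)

Site M 1050.73: bracket 1031.03–1338.79 → index 241–360; slope 119/307.76, offset 19.70.
AQI = 241 + 119/307.76·19.70 ≈ 248.62 ⇒ 249.
Site L 206.52: bracket 0.00–280.39 → index 0–60; slope 60/280.39, offset 206.52.
AQI = 0 + 60/280.39·206.52 ≈ 44.19 ⇒ 44.
Site B: 577.35 ∈ [493.08, 743.93] ↔ index [121, 180].
121 + (577.35−493.08)·(180−121)/(743.93−493.08) = 121 + 84.27·59/250.85 ≈ 140.82, so AQI = 141.
AQIs: Site M=249, Site L=44, Site B=141. Site M (249) − Site L (44) = 205.

205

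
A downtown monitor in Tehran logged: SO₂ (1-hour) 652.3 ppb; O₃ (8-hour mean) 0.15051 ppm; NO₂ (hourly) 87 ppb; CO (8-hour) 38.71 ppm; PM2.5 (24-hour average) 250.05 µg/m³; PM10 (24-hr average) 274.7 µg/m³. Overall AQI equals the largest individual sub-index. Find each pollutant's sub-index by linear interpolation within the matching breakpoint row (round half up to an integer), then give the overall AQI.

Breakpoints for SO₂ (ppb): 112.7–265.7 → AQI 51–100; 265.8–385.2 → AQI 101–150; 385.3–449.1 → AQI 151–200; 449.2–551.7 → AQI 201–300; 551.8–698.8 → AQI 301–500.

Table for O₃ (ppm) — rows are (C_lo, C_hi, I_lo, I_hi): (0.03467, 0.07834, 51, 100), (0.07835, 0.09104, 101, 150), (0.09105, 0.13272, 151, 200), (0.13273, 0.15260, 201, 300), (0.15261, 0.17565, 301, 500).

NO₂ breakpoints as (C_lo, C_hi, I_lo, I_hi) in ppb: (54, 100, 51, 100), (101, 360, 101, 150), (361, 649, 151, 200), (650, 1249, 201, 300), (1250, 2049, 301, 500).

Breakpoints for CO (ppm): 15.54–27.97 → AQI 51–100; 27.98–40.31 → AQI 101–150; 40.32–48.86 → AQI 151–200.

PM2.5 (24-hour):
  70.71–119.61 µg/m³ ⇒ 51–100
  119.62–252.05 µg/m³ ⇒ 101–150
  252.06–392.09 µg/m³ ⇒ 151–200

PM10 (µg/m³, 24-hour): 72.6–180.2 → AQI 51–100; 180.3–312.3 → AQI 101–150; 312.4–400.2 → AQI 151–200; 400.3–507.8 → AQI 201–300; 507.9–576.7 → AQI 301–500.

SO₂: row 551.8–698.8 (AQI 301–500). (500−301)·(652.3−551.8)/(698.8−551.8) + 301 = 199·100.5/147.0 + 301 ≈ 437.05 → 437.
O₃: 0.15051 lies in 0.13273–0.15260, so I_lo=201, I_hi=300, C_lo=0.13273, C_hi=0.15260.
(300−201)/(0.15260−0.13273) × (0.15051−0.13273) + 201 = 99/0.01987 × 0.01778 + 201 ≈ 289.59 → 290.
NO₂: row 54–100 (AQI 51–100). (100−51)·(87−54)/(100−54) + 51 = 49·33/46 + 51 ≈ 86.15 → 86.
CO 38.71: bracket 27.98–40.31 → index 101–150; slope 49/12.33, offset 10.73.
AQI = 101 + 49/12.33·10.73 ≈ 143.64 ⇒ 144.
PM2.5: 250.05 lies in 119.62–252.05, so I_lo=101, I_hi=150, C_lo=119.62, C_hi=252.05.
(150−101)/(252.05−119.62) × (250.05−119.62) + 101 = 49/132.43 × 130.43 + 101 ≈ 149.26 → 149.
PM10: row 180.3–312.3 (AQI 101–150). (150−101)·(274.7−180.3)/(312.3−180.3) + 101 = 49·94.4/132.0 + 101 ≈ 136.04 → 136.
Sub-indices: SO₂→437, O₃→290, NO₂→86, CO→144, PM2.5→149, PM10→136. Overall AQI = max = 437; dominant pollutant is SO₂.

437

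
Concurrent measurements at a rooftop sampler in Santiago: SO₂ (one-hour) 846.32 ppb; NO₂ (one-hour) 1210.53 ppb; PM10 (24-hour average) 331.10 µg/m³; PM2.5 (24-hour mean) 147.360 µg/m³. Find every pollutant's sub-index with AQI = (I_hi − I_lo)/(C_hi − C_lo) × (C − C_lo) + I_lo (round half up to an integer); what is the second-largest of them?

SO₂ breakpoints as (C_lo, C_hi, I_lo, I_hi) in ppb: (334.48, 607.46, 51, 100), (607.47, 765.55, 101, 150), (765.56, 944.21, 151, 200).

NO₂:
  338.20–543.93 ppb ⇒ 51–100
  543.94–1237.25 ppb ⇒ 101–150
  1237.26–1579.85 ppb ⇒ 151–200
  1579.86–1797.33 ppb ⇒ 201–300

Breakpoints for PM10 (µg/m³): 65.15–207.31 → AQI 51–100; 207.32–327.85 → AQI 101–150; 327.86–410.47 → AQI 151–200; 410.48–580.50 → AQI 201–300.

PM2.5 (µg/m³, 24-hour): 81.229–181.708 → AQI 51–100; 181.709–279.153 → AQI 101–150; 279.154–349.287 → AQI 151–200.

SO₂: 846.32 ∈ [765.56, 944.21] ↔ index [151, 200].
151 + (846.32−765.56)·(200−151)/(944.21−765.56) = 151 + 80.76·49/178.65 ≈ 173.15, so AQI = 173.
NO₂: row 543.94–1237.25 (AQI 101–150). (150−101)·(1210.53−543.94)/(1237.25−543.94) + 101 = 49·666.59/693.31 + 101 ≈ 148.11 → 148.
PM10: 331.10 ∈ [327.86, 410.47] ↔ index [151, 200].
151 + (331.10−327.86)·(200−151)/(410.47−327.86) = 151 + 3.24·49/82.61 ≈ 152.92, so AQI = 153.
PM2.5 147.360: bracket 81.229–181.708 → index 51–100; slope 49/100.479, offset 66.131.
AQI = 51 + 49/100.479·66.131 ≈ 83.25 ⇒ 83.
Sub-indices: SO₂→173, NO₂→148, PM10→153, PM2.5→83. Ranked high→low: 173, 153, 148, 83. Second-highest sub-index = 153.

153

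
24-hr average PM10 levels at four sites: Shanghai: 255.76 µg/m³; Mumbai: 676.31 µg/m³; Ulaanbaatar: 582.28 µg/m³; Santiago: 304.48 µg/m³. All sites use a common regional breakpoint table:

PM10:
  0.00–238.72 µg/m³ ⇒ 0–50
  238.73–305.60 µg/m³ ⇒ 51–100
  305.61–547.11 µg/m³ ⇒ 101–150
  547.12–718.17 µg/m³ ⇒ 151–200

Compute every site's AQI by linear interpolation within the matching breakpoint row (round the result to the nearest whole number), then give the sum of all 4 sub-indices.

511

Shanghai 255.76: bracket 238.73–305.60 → index 51–100; slope 49/66.87, offset 17.03.
AQI = 51 + 49/66.87·17.03 ≈ 63.48 ⇒ 63.
Mumbai: 676.31 ∈ [547.12, 718.17] ↔ index [151, 200].
151 + (676.31−547.12)·(200−151)/(718.17−547.12) = 151 + 129.19·49/171.05 ≈ 188.01, so AQI = 188.
Ulaanbaatar: row 547.12–718.17 (AQI 151–200). (200−151)·(582.28−547.12)/(718.17−547.12) + 151 = 49·35.16/171.05 + 151 ≈ 161.07 → 161.
Santiago: row 238.73–305.60 (AQI 51–100). (100−51)·(304.48−238.73)/(305.60−238.73) + 51 = 49·65.75/66.87 + 51 ≈ 99.18 → 99.
AQIs: Shanghai=63, Mumbai=188, Ulaanbaatar=161, Santiago=99. Sum = 63 + 188 + 161 + 99 = 511.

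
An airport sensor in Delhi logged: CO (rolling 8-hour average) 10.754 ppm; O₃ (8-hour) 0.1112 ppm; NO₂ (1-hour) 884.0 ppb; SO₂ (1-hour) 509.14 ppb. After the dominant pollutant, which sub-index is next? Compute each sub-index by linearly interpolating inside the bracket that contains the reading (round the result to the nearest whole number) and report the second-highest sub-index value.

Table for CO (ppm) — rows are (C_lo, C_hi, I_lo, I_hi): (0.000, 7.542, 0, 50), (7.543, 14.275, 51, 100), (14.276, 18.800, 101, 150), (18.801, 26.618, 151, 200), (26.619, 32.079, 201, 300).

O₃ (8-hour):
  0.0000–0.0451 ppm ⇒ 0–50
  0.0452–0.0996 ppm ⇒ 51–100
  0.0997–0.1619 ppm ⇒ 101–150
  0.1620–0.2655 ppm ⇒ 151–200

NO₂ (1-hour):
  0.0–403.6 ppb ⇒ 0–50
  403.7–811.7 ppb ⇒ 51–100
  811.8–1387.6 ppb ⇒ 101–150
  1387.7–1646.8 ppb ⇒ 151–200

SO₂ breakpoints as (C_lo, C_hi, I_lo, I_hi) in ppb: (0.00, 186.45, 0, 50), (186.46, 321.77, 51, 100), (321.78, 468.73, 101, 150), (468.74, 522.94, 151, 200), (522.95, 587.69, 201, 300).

CO: row 7.543–14.275 (AQI 51–100). (100−51)·(10.754−7.543)/(14.275−7.543) + 51 = 49·3.211/6.732 + 51 ≈ 74.37 → 74.
O₃: row 0.0997–0.1619 (AQI 101–150). (150−101)·(0.1112−0.0997)/(0.1619−0.0997) + 101 = 49·0.0115/0.0622 + 101 ≈ 110.06 → 110.
NO₂: row 811.8–1387.6 (AQI 101–150). (150−101)·(884.0−811.8)/(1387.6−811.8) + 101 = 49·72.2/575.8 + 101 ≈ 107.14 → 107.
SO₂ 509.14: bracket 468.74–522.94 → index 151–200; slope 49/54.20, offset 40.40.
AQI = 151 + 49/54.20·40.40 ≈ 187.52 ⇒ 188.
Sub-indices: CO→74, O₃→110, NO₂→107, SO₂→188. Ranked high→low: 188, 110, 107, 74. Second-highest sub-index = 110.

110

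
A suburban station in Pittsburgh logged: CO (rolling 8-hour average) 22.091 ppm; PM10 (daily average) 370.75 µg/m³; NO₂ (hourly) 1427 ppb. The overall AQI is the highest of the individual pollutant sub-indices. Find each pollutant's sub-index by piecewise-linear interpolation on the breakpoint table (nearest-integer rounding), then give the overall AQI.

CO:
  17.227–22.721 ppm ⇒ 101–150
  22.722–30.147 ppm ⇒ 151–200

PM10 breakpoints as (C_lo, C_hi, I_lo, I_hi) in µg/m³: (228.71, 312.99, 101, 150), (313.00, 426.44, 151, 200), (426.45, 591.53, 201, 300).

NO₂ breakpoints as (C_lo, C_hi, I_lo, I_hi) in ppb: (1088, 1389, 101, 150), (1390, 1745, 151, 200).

176

CO: row 17.227–22.721 (AQI 101–150). (150−101)·(22.091−17.227)/(22.721−17.227) + 101 = 49·4.864/5.494 + 101 ≈ 144.38 → 144.
PM10: row 313.00–426.44 (AQI 151–200). (200−151)·(370.75−313.00)/(426.44−313.00) + 151 = 49·57.75/113.44 + 151 ≈ 175.94 → 176.
NO₂ 1427: bracket 1390–1745 → index 151–200; slope 49/355, offset 37.
AQI = 151 + 49/355·37 ≈ 156.11 ⇒ 156.
Sub-indices: CO→144, PM10→176, NO₂→156. Overall AQI = max = 176; dominant pollutant is PM10.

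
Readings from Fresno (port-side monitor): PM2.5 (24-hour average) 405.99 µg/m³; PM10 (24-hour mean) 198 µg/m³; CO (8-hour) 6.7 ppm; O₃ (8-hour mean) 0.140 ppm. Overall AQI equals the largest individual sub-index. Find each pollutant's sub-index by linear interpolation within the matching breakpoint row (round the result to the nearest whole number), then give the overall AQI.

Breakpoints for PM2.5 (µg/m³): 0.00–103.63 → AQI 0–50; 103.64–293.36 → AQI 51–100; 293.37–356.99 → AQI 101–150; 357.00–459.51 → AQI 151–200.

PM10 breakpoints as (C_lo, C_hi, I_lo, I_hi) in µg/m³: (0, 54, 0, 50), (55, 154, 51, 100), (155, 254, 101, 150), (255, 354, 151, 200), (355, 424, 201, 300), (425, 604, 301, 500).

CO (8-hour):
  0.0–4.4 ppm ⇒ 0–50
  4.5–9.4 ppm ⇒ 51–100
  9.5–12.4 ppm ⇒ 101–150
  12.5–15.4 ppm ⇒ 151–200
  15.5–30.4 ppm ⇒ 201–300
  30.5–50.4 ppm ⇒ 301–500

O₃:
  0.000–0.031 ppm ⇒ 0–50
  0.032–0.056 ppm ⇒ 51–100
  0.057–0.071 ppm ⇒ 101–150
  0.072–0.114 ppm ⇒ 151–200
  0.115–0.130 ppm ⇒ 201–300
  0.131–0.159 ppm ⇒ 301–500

365

PM2.5: 405.99 ∈ [357.00, 459.51] ↔ index [151, 200].
151 + (405.99−357.00)·(200−151)/(459.51−357.00) = 151 + 48.99·49/102.51 ≈ 174.42, so AQI = 174.
PM10: row 155–254 (AQI 101–150). (150−101)·(198−155)/(254−155) + 101 = 49·43/99 + 101 ≈ 122.28 → 122.
CO: 6.7 ∈ [4.5, 9.4] ↔ index [51, 100].
51 + (6.7−4.5)·(100−51)/(9.4−4.5) = 51 + 2.2·49/4.9 ≈ 73.00, so AQI = 73.
O₃: row 0.131–0.159 (AQI 301–500). (500−301)·(0.140−0.131)/(0.159−0.131) + 301 = 199·0.009/0.028 + 301 ≈ 364.96 → 365.
Sub-indices: PM2.5→174, PM10→122, CO→73, O₃→365. Overall AQI = max = 365; dominant pollutant is O₃.
AQI 365: Hazardous.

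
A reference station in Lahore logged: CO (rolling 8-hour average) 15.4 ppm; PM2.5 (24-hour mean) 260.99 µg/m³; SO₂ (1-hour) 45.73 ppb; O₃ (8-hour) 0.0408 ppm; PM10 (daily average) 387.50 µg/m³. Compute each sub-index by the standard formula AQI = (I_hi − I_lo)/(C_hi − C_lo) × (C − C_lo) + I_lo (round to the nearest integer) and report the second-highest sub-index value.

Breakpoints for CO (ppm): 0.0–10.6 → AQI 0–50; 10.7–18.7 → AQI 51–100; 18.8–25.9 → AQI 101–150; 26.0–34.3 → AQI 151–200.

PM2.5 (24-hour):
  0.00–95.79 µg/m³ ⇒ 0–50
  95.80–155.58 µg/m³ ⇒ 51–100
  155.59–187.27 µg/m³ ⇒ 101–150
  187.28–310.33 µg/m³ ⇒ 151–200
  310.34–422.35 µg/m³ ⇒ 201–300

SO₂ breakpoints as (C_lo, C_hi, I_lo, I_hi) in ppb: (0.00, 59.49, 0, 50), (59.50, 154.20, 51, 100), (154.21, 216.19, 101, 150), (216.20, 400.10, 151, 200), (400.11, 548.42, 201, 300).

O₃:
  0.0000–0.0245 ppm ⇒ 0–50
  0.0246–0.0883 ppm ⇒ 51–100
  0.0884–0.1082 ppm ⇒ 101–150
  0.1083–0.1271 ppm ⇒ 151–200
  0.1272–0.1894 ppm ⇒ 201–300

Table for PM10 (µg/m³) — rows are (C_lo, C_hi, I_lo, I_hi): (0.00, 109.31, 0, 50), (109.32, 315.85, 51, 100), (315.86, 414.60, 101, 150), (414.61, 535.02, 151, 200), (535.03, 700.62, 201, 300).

CO: row 10.7–18.7 (AQI 51–100). (100−51)·(15.4−10.7)/(18.7−10.7) + 51 = 49·4.7/8.0 + 51 ≈ 79.79 → 80.
PM2.5: 260.99 ∈ [187.28, 310.33] ↔ index [151, 200].
151 + (260.99−187.28)·(200−151)/(310.33−187.28) = 151 + 73.71·49/123.05 ≈ 180.35, so AQI = 180.
SO₂: row 0.00–59.49 (AQI 0–50). (50−0)·(45.73−0.00)/(59.49−0.00) + 0 = 50·45.73/59.49 + 0 ≈ 38.44 → 38.
O₃: 0.0408 ∈ [0.0246, 0.0883] ↔ index [51, 100].
51 + (0.0408−0.0246)·(100−51)/(0.0883−0.0246) = 51 + 0.0162·49/0.0637 ≈ 63.46, so AQI = 63.
PM10: 387.50 ∈ [315.86, 414.60] ↔ index [101, 150].
101 + (387.50−315.86)·(150−101)/(414.60−315.86) = 101 + 71.64·49/98.74 ≈ 136.55, so AQI = 137.
Sub-indices: CO→80, PM2.5→180, SO₂→38, O₃→63, PM10→137. Ranked high→low: 180, 137, 80, 63, 38. Second-highest sub-index = 137.

137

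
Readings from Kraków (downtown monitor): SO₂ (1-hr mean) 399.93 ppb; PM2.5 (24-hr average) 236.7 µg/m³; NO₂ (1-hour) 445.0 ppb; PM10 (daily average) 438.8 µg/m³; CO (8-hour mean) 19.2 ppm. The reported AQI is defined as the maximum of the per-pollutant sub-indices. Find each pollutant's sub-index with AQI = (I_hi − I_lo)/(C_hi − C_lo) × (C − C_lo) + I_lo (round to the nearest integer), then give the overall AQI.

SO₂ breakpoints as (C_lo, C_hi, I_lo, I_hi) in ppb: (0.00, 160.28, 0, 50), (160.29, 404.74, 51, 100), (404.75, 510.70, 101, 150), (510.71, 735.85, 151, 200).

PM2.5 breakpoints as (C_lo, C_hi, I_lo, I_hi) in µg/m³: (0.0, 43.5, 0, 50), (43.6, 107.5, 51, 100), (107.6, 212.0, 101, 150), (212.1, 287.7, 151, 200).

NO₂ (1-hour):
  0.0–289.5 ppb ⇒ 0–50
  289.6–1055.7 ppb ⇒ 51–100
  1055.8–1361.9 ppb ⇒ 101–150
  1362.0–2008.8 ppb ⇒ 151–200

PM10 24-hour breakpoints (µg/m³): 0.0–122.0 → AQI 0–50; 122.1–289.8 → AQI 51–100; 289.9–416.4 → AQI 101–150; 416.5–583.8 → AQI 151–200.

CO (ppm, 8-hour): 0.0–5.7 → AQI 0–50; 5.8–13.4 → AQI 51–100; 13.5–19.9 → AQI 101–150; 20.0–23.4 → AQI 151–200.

167

SO₂: row 160.29–404.74 (AQI 51–100). (100−51)·(399.93−160.29)/(404.74−160.29) + 51 = 49·239.64/244.45 + 51 ≈ 99.04 → 99.
PM2.5: 236.7 lies in 212.1–287.7, so I_lo=151, I_hi=200, C_lo=212.1, C_hi=287.7.
(200−151)/(287.7−212.1) × (236.7−212.1) + 151 = 49/75.6 × 24.6 + 151 ≈ 166.94 → 167.
NO₂: row 289.6–1055.7 (AQI 51–100). (100−51)·(445.0−289.6)/(1055.7−289.6) + 51 = 49·155.4/766.1 + 51 ≈ 60.94 → 61.
PM10: 438.8 lies in 416.5–583.8, so I_lo=151, I_hi=200, C_lo=416.5, C_hi=583.8.
(200−151)/(583.8−416.5) × (438.8−416.5) + 151 = 49/167.3 × 22.3 + 151 ≈ 157.53 → 158.
CO 19.2: bracket 13.5–19.9 → index 101–150; slope 49/6.4, offset 5.7.
AQI = 101 + 49/6.4·5.7 ≈ 144.64 ⇒ 145.
Sub-indices: SO₂→99, PM2.5→167, NO₂→61, PM10→158, CO→145. Overall AQI = max = 167; dominant pollutant is PM2.5.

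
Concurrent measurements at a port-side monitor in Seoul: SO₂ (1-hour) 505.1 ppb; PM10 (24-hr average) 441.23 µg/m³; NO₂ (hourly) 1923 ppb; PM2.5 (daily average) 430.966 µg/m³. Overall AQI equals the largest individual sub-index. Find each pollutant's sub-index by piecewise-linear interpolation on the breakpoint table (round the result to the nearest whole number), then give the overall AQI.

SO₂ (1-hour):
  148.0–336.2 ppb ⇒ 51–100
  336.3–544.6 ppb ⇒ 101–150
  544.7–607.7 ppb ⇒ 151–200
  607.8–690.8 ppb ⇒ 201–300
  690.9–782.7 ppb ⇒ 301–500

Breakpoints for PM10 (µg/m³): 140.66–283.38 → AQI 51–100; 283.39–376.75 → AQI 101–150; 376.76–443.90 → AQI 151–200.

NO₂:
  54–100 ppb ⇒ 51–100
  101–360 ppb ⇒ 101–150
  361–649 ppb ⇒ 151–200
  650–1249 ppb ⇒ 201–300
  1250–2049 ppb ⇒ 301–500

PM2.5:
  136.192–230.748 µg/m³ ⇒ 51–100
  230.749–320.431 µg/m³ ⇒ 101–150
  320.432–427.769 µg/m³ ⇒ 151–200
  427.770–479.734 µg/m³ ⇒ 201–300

469

SO₂: 505.1 ∈ [336.3, 544.6] ↔ index [101, 150].
101 + (505.1−336.3)·(150−101)/(544.6−336.3) = 101 + 168.8·49/208.3 ≈ 140.71, so AQI = 141.
PM10: row 376.76–443.90 (AQI 151–200). (200−151)·(441.23−376.76)/(443.90−376.76) + 151 = 49·64.47/67.14 + 151 ≈ 198.05 → 198.
NO₂: 1923 lies in 1250–2049, so I_lo=301, I_hi=500, C_lo=1250, C_hi=2049.
(500−301)/(2049−1250) × (1923−1250) + 301 = 199/799 × 673 + 301 ≈ 468.62 → 469.
PM2.5: 430.966 ∈ [427.770, 479.734] ↔ index [201, 300].
201 + (430.966−427.770)·(300−201)/(479.734−427.770) = 201 + 3.196·99/51.964 ≈ 207.09, so AQI = 207.
Sub-indices: SO₂→141, PM10→198, NO₂→469, PM2.5→207. Overall AQI = max = 469; dominant pollutant is NO₂.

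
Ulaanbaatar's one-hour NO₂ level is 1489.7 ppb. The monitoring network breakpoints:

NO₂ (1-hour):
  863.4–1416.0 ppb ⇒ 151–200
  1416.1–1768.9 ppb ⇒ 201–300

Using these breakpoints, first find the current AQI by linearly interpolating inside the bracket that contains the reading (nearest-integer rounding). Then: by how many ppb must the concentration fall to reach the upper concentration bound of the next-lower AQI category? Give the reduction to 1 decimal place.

NO₂ 1489.7: bracket 1416.1–1768.9 → index 201–300; slope 99/352.8, offset 73.6.
AQI = 201 + 99/352.8·73.6 ≈ 221.65 ⇒ 222.
Current AQI 222 is in the Very Unhealthy range (201–300). The next-lower category tops out at AQI 200, whose upper concentration bound is 1416.0 ppb.
Reduction needed = 1489.7 − 1416.0 = 73.7 ppb.

73.7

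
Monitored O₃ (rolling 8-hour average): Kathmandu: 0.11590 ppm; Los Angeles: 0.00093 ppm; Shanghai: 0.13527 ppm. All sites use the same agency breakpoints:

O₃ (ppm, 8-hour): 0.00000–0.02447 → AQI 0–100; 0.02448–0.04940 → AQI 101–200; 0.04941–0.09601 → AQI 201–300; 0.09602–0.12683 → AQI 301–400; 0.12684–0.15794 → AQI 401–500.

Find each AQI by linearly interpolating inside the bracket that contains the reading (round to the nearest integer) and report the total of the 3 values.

Kathmandu: 0.11590 ∈ [0.09602, 0.12683] ↔ index [301, 400].
301 + (0.11590−0.09602)·(400−301)/(0.12683−0.09602) = 301 + 0.01988·99/0.03081 ≈ 364.88, so AQI = 365.
Los Angeles: 0.00093 lies in 0.00000–0.02447, so I_lo=0, I_hi=100, C_lo=0.00000, C_hi=0.02447.
(100−0)/(0.02447−0.00000) × (0.00093−0.00000) + 0 = 100/0.02447 × 0.00093 + 0 ≈ 3.80 → 4.
Shanghai: row 0.12684–0.15794 (AQI 401–500). (500−401)·(0.13527−0.12684)/(0.15794−0.12684) + 401 = 99·0.00843/0.03110 + 401 ≈ 427.84 → 428.
AQIs: Kathmandu=365, Los Angeles=4, Shanghai=428. Sum = 365 + 4 + 428 = 797.

797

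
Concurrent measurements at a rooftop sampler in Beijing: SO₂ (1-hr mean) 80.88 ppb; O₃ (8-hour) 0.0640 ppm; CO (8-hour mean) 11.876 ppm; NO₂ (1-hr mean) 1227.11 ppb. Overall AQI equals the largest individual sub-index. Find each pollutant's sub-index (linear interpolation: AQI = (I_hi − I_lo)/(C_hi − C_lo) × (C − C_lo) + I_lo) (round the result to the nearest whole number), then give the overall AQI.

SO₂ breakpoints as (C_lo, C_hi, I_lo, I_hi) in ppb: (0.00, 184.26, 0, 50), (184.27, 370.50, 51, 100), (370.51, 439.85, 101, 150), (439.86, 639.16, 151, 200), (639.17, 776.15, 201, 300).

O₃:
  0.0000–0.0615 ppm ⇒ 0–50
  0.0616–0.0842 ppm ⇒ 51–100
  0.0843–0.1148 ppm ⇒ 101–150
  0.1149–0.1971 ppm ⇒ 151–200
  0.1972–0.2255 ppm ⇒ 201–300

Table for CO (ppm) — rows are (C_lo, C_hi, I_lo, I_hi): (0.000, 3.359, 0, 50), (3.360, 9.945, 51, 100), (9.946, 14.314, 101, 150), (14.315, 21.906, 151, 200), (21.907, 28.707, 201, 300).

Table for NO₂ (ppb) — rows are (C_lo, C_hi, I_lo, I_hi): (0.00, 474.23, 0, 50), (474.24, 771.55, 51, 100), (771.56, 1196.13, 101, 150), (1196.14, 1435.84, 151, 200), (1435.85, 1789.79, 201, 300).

157

SO₂: 80.88 ∈ [0.00, 184.26] ↔ index [0, 50].
0 + (80.88−0.00)·(50−0)/(184.26−0.00) = 0 + 80.88·50/184.26 ≈ 21.95, so AQI = 22.
O₃: 0.0640 lies in 0.0616–0.0842, so I_lo=51, I_hi=100, C_lo=0.0616, C_hi=0.0842.
(100−51)/(0.0842−0.0616) × (0.0640−0.0616) + 51 = 49/0.0226 × 0.0024 + 51 ≈ 56.20 → 56.
CO: 11.876 ∈ [9.946, 14.314] ↔ index [101, 150].
101 + (11.876−9.946)·(150−101)/(14.314−9.946) = 101 + 1.930·49/4.368 ≈ 122.65, so AQI = 123.
NO₂: row 1196.14–1435.84 (AQI 151–200). (200−151)·(1227.11−1196.14)/(1435.84−1196.14) + 151 = 49·30.97/239.70 + 151 ≈ 157.33 → 157.
Sub-indices: SO₂→22, O₃→56, CO→123, NO₂→157. Overall AQI = max = 157; dominant pollutant is NO₂.
AQI 157: Unhealthy.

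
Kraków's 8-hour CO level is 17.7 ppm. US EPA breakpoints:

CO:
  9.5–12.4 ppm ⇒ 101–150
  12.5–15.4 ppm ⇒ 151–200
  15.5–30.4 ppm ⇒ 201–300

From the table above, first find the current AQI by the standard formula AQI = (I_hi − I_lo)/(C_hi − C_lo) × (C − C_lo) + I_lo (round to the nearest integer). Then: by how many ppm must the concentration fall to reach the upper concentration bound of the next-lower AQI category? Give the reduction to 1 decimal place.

CO: 17.7 lies in 15.5–30.4, so I_lo=201, I_hi=300, C_lo=15.5, C_hi=30.4.
(300−201)/(30.4−15.5) × (17.7−15.5) + 201 = 99/14.9 × 2.2 + 201 ≈ 215.62 → 216.
Current AQI 216 is in the Very Unhealthy range (201–300). The next-lower category tops out at AQI 200, whose upper concentration bound is 15.4 ppm.
Reduction needed = 17.7 − 15.4 = 2.3 ppm.

2.3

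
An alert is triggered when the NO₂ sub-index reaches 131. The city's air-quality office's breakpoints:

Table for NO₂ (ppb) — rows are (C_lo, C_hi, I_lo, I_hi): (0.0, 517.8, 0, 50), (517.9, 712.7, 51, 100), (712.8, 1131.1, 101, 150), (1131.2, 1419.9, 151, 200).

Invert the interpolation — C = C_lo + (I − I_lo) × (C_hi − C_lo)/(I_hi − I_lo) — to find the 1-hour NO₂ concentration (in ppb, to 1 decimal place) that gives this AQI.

968.9

AQI 131 lies in the 101–150 band, which corresponds to 712.8–1131.1 ppb.
C = 712.8 + (131−101)×(1131.1−712.8)/(150−101) = 712.8 + 30×418.3/49 ≈ 968.902 ppb → 968.9 ppb to 1 dp.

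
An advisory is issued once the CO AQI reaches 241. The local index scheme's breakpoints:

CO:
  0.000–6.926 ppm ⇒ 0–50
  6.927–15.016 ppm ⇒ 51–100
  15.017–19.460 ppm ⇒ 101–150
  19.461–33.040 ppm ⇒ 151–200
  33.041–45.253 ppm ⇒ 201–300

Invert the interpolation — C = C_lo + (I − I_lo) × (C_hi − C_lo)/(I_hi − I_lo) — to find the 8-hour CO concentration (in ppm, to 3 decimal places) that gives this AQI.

37.975

AQI 241 lies in the 201–300 band, which corresponds to 33.041–45.253 ppm.
C = 33.041 + (241−201)×(45.253−33.041)/(300−201) = 33.041 + 40×12.212/99 ≈ 37.97514 ppm → 37.975 ppm to 3 dp.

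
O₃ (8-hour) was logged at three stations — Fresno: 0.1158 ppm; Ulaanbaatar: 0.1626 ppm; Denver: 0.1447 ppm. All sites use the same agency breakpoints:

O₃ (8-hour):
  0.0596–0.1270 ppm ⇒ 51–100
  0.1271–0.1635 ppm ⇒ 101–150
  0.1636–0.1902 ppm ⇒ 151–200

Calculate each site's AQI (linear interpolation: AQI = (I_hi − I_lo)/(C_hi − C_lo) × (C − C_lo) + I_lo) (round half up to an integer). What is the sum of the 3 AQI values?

366

Fresno: 0.1158 lies in 0.0596–0.1270, so I_lo=51, I_hi=100, C_lo=0.0596, C_hi=0.1270.
(100−51)/(0.1270−0.0596) × (0.1158−0.0596) + 51 = 49/0.0674 × 0.0562 + 51 ≈ 91.86 → 92.
Ulaanbaatar 0.1626: bracket 0.1271–0.1635 → index 101–150; slope 49/0.0364, offset 0.0355.
AQI = 101 + 49/0.0364·0.0355 ≈ 148.79 ⇒ 149.
Denver: row 0.1271–0.1635 (AQI 101–150). (150−101)·(0.1447−0.1271)/(0.1635−0.1271) + 101 = 49·0.0176/0.0364 + 101 ≈ 124.69 → 125.
AQIs: Fresno=92, Ulaanbaatar=149, Denver=125. Sum = 92 + 149 + 125 = 366.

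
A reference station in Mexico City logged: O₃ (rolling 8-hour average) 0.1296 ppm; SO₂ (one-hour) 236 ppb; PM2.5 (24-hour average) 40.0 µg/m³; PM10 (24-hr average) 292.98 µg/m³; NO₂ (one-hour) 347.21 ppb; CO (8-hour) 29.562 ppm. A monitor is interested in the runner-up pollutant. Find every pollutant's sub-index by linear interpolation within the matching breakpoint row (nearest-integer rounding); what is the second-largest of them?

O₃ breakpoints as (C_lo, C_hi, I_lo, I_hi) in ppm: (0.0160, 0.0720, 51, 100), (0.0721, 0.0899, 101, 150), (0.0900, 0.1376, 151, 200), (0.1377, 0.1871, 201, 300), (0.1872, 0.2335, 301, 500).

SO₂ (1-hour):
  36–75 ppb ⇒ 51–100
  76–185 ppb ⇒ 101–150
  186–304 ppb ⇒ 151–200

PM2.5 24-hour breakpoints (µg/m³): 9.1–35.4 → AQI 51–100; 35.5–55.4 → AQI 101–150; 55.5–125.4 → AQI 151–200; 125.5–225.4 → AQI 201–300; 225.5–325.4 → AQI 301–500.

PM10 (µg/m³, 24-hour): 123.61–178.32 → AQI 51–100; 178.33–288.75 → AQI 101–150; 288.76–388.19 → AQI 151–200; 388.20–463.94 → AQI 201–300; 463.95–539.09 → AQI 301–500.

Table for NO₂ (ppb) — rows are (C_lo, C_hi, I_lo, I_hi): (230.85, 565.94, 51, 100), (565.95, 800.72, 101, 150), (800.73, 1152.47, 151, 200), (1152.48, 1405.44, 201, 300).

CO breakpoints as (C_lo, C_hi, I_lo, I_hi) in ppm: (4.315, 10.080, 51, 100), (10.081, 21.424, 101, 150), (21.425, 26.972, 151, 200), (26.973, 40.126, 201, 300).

O₃: 0.1296 lies in 0.0900–0.1376, so I_lo=151, I_hi=200, C_lo=0.0900, C_hi=0.1376.
(200−151)/(0.1376−0.0900) × (0.1296−0.0900) + 151 = 49/0.0476 × 0.0396 + 151 ≈ 191.76 → 192.
SO₂ 236: bracket 186–304 → index 151–200; slope 49/118, offset 50.
AQI = 151 + 49/118·50 ≈ 171.76 ⇒ 172.
PM2.5: 40.0 lies in 35.5–55.4, so I_lo=101, I_hi=150, C_lo=35.5, C_hi=55.4.
(150−101)/(55.4−35.5) × (40.0−35.5) + 101 = 49/19.9 × 4.5 + 101 ≈ 112.08 → 112.
PM10: 292.98 lies in 288.76–388.19, so I_lo=151, I_hi=200, C_lo=288.76, C_hi=388.19.
(200−151)/(388.19−288.76) × (292.98−288.76) + 151 = 49/99.43 × 4.22 + 151 ≈ 153.08 → 153.
NO₂ 347.21: bracket 230.85–565.94 → index 51–100; slope 49/335.09, offset 116.36.
AQI = 51 + 49/335.09·116.36 ≈ 68.02 ⇒ 68.
CO 29.562: bracket 26.973–40.126 → index 201–300; slope 99/13.153, offset 2.589.
AQI = 201 + 99/13.153·2.589 ≈ 220.49 ⇒ 220.
Sub-indices: O₃→192, SO₂→172, PM2.5→112, PM10→153, NO₂→68, CO→220. Ranked high→low: 220, 192, 172, 153, 112, 68. Second-highest sub-index = 192.

192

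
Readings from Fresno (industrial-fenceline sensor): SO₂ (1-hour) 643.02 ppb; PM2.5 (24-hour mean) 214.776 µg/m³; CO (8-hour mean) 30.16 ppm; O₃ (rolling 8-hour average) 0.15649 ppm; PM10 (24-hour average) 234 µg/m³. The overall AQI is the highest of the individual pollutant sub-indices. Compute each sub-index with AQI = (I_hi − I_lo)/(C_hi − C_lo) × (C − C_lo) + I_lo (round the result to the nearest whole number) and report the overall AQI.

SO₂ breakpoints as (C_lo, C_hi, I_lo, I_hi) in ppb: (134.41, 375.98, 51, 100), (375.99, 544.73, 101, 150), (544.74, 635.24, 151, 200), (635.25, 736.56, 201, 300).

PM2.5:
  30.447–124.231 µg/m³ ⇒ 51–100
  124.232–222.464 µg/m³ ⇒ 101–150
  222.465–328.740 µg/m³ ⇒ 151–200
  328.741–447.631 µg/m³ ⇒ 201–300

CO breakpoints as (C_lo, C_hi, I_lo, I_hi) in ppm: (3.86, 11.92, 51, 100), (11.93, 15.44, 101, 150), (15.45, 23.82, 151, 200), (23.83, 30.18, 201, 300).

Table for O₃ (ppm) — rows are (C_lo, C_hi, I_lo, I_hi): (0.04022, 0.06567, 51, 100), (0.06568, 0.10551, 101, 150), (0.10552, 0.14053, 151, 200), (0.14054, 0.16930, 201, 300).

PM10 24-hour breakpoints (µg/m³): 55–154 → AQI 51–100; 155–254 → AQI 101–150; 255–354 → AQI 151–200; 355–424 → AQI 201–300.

SO₂: row 635.25–736.56 (AQI 201–300). (300−201)·(643.02−635.25)/(736.56−635.25) + 201 = 99·7.77/101.31 + 201 ≈ 208.59 → 209.
PM2.5: 214.776 ∈ [124.232, 222.464] ↔ index [101, 150].
101 + (214.776−124.232)·(150−101)/(222.464−124.232) = 101 + 90.544·49/98.232 ≈ 146.17, so AQI = 146.
CO: 30.16 ∈ [23.83, 30.18] ↔ index [201, 300].
201 + (30.16−23.83)·(300−201)/(30.18−23.83) = 201 + 6.33·99/6.35 ≈ 299.69, so AQI = 300.
O₃: row 0.14054–0.16930 (AQI 201–300). (300−201)·(0.15649−0.14054)/(0.16930−0.14054) + 201 = 99·0.01595/0.02876 + 201 ≈ 255.90 → 256.
PM10: row 155–254 (AQI 101–150). (150−101)·(234−155)/(254−155) + 101 = 49·79/99 + 101 ≈ 140.10 → 140.
Sub-indices: SO₂→209, PM2.5→146, CO→300, O₃→256, PM10→140. Overall AQI = max = 300; dominant pollutant is CO.
AQI 300: Very Unhealthy.

300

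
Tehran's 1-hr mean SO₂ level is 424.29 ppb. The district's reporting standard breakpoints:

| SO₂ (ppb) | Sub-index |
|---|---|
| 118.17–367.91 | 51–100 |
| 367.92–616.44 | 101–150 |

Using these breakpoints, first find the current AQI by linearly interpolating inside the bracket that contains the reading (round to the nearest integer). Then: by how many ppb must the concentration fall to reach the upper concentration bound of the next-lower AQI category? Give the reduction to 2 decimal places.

56.38

SO₂: row 367.92–616.44 (AQI 101–150). (150−101)·(424.29−367.92)/(616.44−367.92) + 101 = 49·56.37/248.52 + 101 ≈ 112.11 → 112.
Current AQI 112 is in the Unhealthy for Sensitive Groups range (101–150). The next-lower category tops out at AQI 100, whose upper concentration bound is 367.91 ppb.
Reduction needed = 424.29 − 367.91 = 56.38 ppb.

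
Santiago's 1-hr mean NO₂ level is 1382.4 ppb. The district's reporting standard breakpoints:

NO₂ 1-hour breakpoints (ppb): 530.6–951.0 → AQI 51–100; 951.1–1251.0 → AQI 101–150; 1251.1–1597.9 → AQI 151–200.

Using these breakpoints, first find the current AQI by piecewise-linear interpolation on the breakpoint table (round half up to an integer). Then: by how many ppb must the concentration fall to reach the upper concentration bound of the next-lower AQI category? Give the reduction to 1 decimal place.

131.4

NO₂: 1382.4 lies in 1251.1–1597.9, so I_lo=151, I_hi=200, C_lo=1251.1, C_hi=1597.9.
(200−151)/(1597.9−1251.1) × (1382.4−1251.1) + 151 = 49/346.8 × 131.3 + 151 ≈ 169.55 → 170.
Current AQI 170 is in the Unhealthy range (151–200). The next-lower category tops out at AQI 150, whose upper concentration bound is 1251.0 ppb.
Reduction needed = 1382.4 − 1251.0 = 131.4 ppb.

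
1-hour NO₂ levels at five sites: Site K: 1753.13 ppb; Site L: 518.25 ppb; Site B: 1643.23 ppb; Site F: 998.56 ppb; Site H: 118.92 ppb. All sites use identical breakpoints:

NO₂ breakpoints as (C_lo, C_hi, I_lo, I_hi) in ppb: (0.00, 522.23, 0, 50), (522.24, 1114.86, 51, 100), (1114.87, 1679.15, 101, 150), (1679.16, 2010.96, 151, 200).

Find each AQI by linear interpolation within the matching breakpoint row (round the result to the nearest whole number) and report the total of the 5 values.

Site K: 1753.13 lies in 1679.16–2010.96, so I_lo=151, I_hi=200, C_lo=1679.16, C_hi=2010.96.
(200−151)/(2010.96−1679.16) × (1753.13−1679.16) + 151 = 49/331.80 × 73.97 + 151 ≈ 161.92 → 162.
Site L: row 0.00–522.23 (AQI 0–50). (50−0)·(518.25−0.00)/(522.23−0.00) + 0 = 50·518.25/522.23 + 0 ≈ 49.62 → 50.
Site B: row 1114.87–1679.15 (AQI 101–150). (150−101)·(1643.23−1114.87)/(1679.15−1114.87) + 101 = 49·528.36/564.28 + 101 ≈ 146.88 → 147.
Site F: 998.56 lies in 522.24–1114.86, so I_lo=51, I_hi=100, C_lo=522.24, C_hi=1114.86.
(100−51)/(1114.86−522.24) × (998.56−522.24) + 51 = 49/592.62 × 476.32 + 51 ≈ 90.38 → 90.
Site H: 118.92 lies in 0.00–522.23, so I_lo=0, I_hi=50, C_lo=0.00, C_hi=522.23.
(50−0)/(522.23−0.00) × (118.92−0.00) + 0 = 50/522.23 × 118.92 + 0 ≈ 11.39 → 11.
AQIs: Site K=162, Site L=50, Site B=147, Site F=90, Site H=11. Sum = 162 + 50 + 147 + 90 + 11 = 460.

460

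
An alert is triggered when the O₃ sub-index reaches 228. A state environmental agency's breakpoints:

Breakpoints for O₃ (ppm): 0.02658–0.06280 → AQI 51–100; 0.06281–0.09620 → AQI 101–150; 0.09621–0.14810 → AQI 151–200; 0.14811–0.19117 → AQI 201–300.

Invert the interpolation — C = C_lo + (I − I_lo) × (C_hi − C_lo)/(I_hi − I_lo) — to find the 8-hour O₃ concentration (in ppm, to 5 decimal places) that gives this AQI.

AQI 228 lies in the 201–300 band, which corresponds to 0.14811–0.19117 ppm.
C = 0.14811 + (228−201)×(0.19117−0.14811)/(300−201) = 0.14811 + 27×0.04306/99 ≈ 0.1598536 ppm → 0.15985 ppm to 5 dp.

0.15985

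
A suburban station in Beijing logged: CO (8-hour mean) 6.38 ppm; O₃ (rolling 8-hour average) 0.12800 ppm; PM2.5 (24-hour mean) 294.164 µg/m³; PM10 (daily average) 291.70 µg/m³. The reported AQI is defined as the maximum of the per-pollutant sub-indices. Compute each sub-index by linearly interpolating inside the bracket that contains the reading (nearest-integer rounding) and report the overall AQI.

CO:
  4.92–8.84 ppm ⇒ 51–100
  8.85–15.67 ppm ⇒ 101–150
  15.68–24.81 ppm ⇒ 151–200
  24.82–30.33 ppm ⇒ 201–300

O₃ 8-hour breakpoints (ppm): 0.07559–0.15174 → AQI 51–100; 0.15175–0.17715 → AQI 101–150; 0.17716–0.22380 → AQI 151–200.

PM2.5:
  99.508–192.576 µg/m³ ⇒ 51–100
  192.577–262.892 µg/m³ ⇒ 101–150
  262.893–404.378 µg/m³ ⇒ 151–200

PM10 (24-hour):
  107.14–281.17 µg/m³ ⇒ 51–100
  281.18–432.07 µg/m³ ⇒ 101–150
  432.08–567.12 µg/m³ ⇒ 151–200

CO 6.38: bracket 4.92–8.84 → index 51–100; slope 49/3.92, offset 1.46.
AQI = 51 + 49/3.92·1.46 ≈ 69.25 ⇒ 69.
O₃: row 0.07559–0.15174 (AQI 51–100). (100−51)·(0.12800−0.07559)/(0.15174−0.07559) + 51 = 49·0.05241/0.07615 + 51 ≈ 84.72 → 85.
PM2.5: row 262.893–404.378 (AQI 151–200). (200−151)·(294.164−262.893)/(404.378−262.893) + 151 = 49·31.271/141.485 + 151 ≈ 161.83 → 162.
PM10: 291.70 lies in 281.18–432.07, so I_lo=101, I_hi=150, C_lo=281.18, C_hi=432.07.
(150−101)/(432.07−281.18) × (291.70−281.18) + 101 = 49/150.89 × 10.52 + 101 ≈ 104.42 → 104.
Sub-indices: CO→69, O₃→85, PM2.5→162, PM10→104. Overall AQI = max = 162; dominant pollutant is PM2.5.
AQI 162: Unhealthy.

162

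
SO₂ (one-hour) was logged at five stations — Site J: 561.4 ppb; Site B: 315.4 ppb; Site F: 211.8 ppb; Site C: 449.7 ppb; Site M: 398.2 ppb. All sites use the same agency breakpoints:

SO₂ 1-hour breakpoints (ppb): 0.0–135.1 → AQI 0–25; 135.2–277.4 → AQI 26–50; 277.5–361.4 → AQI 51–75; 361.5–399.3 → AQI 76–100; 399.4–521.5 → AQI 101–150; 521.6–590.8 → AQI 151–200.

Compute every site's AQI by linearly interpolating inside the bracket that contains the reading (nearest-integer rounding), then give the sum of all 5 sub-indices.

Site J: row 521.6–590.8 (AQI 151–200). (200−151)·(561.4−521.6)/(590.8−521.6) + 151 = 49·39.8/69.2 + 151 ≈ 179.18 → 179.
Site B 315.4: bracket 277.5–361.4 → index 51–75; slope 24/83.9, offset 37.9.
AQI = 51 + 24/83.9·37.9 ≈ 61.84 ⇒ 62.
Site F: 211.8 ∈ [135.2, 277.4] ↔ index [26, 50].
26 + (211.8−135.2)·(50−26)/(277.4−135.2) = 26 + 76.6·24/142.2 ≈ 38.93, so AQI = 39.
Site C: row 399.4–521.5 (AQI 101–150). (150−101)·(449.7−399.4)/(521.5−399.4) + 101 = 49·50.3/122.1 + 101 ≈ 121.19 → 121.
Site M 398.2: bracket 361.5–399.3 → index 76–100; slope 24/37.8, offset 36.7.
AQI = 76 + 24/37.8·36.7 ≈ 99.30 ⇒ 99.
AQIs: Site J=179, Site B=62, Site F=39, Site C=121, Site M=99. Sum = 179 + 62 + 39 + 121 + 99 = 500.

500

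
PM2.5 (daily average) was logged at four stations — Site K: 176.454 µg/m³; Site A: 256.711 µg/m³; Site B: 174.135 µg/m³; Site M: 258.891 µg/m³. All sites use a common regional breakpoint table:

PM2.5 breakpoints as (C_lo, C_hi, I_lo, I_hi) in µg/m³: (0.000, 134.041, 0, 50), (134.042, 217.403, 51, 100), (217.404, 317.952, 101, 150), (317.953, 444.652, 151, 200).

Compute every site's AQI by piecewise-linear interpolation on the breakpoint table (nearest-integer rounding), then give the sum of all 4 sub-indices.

392

Site K: row 134.042–217.403 (AQI 51–100). (100−51)·(176.454−134.042)/(217.403−134.042) + 51 = 49·42.412/83.361 + 51 ≈ 75.93 → 76.
Site A: row 217.404–317.952 (AQI 101–150). (150−101)·(256.711−217.404)/(317.952−217.404) + 101 = 49·39.307/100.548 + 101 ≈ 120.16 → 120.
Site B: 174.135 ∈ [134.042, 217.403] ↔ index [51, 100].
51 + (174.135−134.042)·(100−51)/(217.403−134.042) = 51 + 40.093·49/83.361 ≈ 74.57, so AQI = 75.
Site M: row 217.404–317.952 (AQI 101–150). (150−101)·(258.891−217.404)/(317.952−217.404) + 101 = 49·41.487/100.548 + 101 ≈ 121.22 → 121.
AQIs: Site K=76, Site A=120, Site B=75, Site M=121. Sum = 76 + 120 + 75 + 121 = 392.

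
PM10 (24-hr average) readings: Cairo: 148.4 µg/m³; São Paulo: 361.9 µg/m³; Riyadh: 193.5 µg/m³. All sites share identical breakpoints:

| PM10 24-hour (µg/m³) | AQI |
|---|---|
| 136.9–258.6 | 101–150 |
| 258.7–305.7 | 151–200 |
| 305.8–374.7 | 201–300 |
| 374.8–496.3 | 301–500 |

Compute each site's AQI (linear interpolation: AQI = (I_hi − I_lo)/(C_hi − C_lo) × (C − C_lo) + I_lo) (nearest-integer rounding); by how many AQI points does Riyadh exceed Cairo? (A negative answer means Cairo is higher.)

Cairo: 148.4 lies in 136.9–258.6, so I_lo=101, I_hi=150, C_lo=136.9, C_hi=258.6.
(150−101)/(258.6−136.9) × (148.4−136.9) + 101 = 49/121.7 × 11.5 + 101 ≈ 105.63 → 106.
São Paulo: 361.9 lies in 305.8–374.7, so I_lo=201, I_hi=300, C_lo=305.8, C_hi=374.7.
(300−201)/(374.7−305.8) × (361.9−305.8) + 201 = 99/68.9 × 56.1 + 201 ≈ 281.61 → 282.
Riyadh: 193.5 ∈ [136.9, 258.6] ↔ index [101, 150].
101 + (193.5−136.9)·(150−101)/(258.6−136.9) = 101 + 56.6·49/121.7 ≈ 123.79, so AQI = 124.
AQIs: Cairo=106, São Paulo=282, Riyadh=124. Riyadh (124) − Cairo (106) = 18.

18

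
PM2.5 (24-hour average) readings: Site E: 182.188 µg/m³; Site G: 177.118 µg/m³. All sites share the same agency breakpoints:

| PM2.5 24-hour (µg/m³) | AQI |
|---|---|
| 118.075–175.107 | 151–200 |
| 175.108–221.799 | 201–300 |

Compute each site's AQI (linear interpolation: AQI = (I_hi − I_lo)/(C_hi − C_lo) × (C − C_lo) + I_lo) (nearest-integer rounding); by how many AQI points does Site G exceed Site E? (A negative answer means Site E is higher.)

Site E 182.188: bracket 175.108–221.799 → index 201–300; slope 99/46.691, offset 7.080.
AQI = 201 + 99/46.691·7.080 ≈ 216.01 ⇒ 216.
Site G: 177.118 lies in 175.108–221.799, so I_lo=201, I_hi=300, C_lo=175.108, C_hi=221.799.
(300−201)/(221.799−175.108) × (177.118−175.108) + 201 = 99/46.691 × 2.010 + 201 ≈ 205.26 → 205.
AQIs: Site E=216, Site G=205. Site G (205) − Site E (216) = -11.

-11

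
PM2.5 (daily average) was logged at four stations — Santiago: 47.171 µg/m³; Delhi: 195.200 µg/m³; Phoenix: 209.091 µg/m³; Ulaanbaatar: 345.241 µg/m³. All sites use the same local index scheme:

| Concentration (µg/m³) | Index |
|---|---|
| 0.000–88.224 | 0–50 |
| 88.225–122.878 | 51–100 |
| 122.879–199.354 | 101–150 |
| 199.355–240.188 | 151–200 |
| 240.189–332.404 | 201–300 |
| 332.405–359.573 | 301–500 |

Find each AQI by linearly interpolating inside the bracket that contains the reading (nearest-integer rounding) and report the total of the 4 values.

Santiago: 47.171 lies in 0.000–88.224, so I_lo=0, I_hi=50, C_lo=0.000, C_hi=88.224.
(50−0)/(88.224−0.000) × (47.171−0.000) + 0 = 50/88.224 × 47.171 + 0 ≈ 26.73 → 27.
Delhi 195.200: bracket 122.879–199.354 → index 101–150; slope 49/76.475, offset 72.321.
AQI = 101 + 49/76.475·72.321 ≈ 147.34 ⇒ 147.
Phoenix: row 199.355–240.188 (AQI 151–200). (200−151)·(209.091−199.355)/(240.188−199.355) + 151 = 49·9.736/40.833 + 151 ≈ 162.68 → 163.
Ulaanbaatar 345.241: bracket 332.405–359.573 → index 301–500; slope 199/27.168, offset 12.836.
AQI = 301 + 199/27.168·12.836 ≈ 395.02 ⇒ 395.
AQIs: Santiago=27, Delhi=147, Phoenix=163, Ulaanbaatar=395. Sum = 27 + 147 + 163 + 395 = 732.

732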